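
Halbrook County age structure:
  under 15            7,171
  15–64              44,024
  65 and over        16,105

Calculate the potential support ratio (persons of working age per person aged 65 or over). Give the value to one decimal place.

Potential support ratio = 44,024 / 16,105 = 2.7

Potential support ratio: 2.7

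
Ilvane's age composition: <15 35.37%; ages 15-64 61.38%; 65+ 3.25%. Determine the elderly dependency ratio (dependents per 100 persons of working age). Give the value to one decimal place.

Old-age dependency ratio = 3.25 / 61.38 × 100 = 5.3

Old-age dependency ratio: 5.3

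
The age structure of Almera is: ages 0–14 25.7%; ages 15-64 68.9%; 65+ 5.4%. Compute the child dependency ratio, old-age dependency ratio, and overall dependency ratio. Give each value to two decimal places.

Youth dependency ratio = 25.7 / 68.9 × 100 = 37.30
Old-age dependency ratio = 5.4 / 68.9 × 100 = 7.84
Total dependency ratio = (25.7 + 5.4) / 68.9 × 100 = 31.1 / 68.9 × 100 = 45.14

Youth dependency ratio: 37.30
Old-age dependency ratio: 7.84
Total dependency ratio: 45.14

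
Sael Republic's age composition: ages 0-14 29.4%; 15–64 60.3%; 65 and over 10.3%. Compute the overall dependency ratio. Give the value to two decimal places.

Total dependency ratio: 65.84

Total dependency ratio = (29.4 + 10.3) / 60.3 × 100 = 39.7 / 60.3 × 100 = 65.84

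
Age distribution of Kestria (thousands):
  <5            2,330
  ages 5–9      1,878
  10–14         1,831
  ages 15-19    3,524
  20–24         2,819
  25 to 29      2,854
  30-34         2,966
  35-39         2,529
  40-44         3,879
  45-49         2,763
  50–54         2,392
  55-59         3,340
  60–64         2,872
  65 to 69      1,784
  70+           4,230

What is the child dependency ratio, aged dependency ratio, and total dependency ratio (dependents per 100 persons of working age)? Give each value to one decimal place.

0–14: 2,330 + 1,878 + 1,831 = 6,039
15–64: 3,524 + 2,819 + 2,854 + 2,966 + 2,529 + 3,879 + 2,763 + 2,392 + 3,340 + 2,872 = 29,938
65+: 1,784 + 4,230 = 6,014
Youth dependency ratio = 6,039 / 29,938 × 100 = 20.2
Old-age dependency ratio = 6,014 / 29,938 × 100 = 20.1
Total dependency ratio = (6,039 + 6,014) / 29,938 × 100 = 12,053 / 29,938 × 100 = 40.3

Youth dependency ratio: 20.2
Old-age dependency ratio: 20.1
Total dependency ratio: 40.3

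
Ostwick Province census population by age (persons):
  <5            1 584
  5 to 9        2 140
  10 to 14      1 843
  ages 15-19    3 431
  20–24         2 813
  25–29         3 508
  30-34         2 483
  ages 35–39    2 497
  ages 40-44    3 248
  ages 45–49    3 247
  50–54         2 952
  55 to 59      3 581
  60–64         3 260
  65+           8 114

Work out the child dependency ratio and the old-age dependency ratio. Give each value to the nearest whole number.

0–14: 1 584 + 2 140 + 1 843 = 5 567
15–64: 3 431 + 2 813 + 3 508 + 2 483 + 2 497 + 3 248 + 3 247 + 2 952 + 3 581 + 3 260 = 31 020
65+: 8 114
Youth dependency ratio = 5 567 / 31 020 × 100 = 18
Old-age dependency ratio = 8 114 / 31 020 × 100 = 26

Youth dependency ratio: 18
Old-age dependency ratio: 26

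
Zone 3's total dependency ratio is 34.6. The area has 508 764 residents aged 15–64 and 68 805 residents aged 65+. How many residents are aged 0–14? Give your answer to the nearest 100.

Total dependency ratio = (youth + elderly) / working-age × 100
34.6 = (Y + 68 805) / 508 764 × 100
⇒ 107 200

Aged 0–14: 107 200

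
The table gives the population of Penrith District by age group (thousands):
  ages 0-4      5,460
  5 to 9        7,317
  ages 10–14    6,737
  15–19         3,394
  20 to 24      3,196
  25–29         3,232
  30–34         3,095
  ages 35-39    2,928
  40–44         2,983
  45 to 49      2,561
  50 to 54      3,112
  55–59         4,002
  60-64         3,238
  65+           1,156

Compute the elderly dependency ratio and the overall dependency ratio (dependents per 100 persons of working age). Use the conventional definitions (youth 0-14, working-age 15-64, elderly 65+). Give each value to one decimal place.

Old-age dependency ratio: 3.6
Total dependency ratio: 65.1

0–14: 5,460 + 7,317 + 6,737 = 19,514
15–64: 3,394 + 3,196 + 3,232 + 3,095 + 2,928 + 2,983 + 2,561 + 3,112 + 4,002 + 3,238 = 31,741
65+: 1,156
Old-age dependency ratio = 1,156 / 31,741 × 100 = 3.6
Total dependency ratio = (19,514 + 1,156) / 31,741 × 100 = 20,670 / 31,741 × 100 = 65.1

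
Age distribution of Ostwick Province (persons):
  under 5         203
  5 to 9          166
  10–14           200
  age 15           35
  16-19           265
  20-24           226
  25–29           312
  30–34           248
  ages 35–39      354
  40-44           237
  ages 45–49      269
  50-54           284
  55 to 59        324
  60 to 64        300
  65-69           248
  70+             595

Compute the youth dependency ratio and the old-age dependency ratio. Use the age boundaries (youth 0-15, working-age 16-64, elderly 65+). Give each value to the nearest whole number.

Youth dependency ratio: 21
Old-age dependency ratio: 30

0–15: 203 + 166 + 200 + 35 = 604
16–64: 265 + 226 + 312 + 248 + 354 + 237 + 269 + 284 + 324 + 300 = 2819
65+: 248 + 595 = 843
Youth dependency ratio = 604 / 2819 × 100 = 21
Old-age dependency ratio = 843 / 2819 × 100 = 30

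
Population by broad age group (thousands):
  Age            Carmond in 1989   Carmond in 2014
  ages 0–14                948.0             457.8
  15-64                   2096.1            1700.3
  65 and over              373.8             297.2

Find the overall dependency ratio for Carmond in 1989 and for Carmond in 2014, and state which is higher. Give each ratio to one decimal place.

Carmond in 1989: 63.1
Carmond in 2014: 44.4
Higher: Carmond in 1989

Carmond in 1989: (948.0 + 373.8) / 2096.1 × 100 = 1321.8 / 2096.1 × 100 = 63.1
Carmond in 2014: (457.8 + 297.2) / 1700.3 × 100 = 755.0 / 1700.3 × 100 = 44.4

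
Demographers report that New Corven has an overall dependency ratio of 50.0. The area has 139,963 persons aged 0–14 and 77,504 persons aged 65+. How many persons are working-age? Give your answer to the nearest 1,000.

Working-age: 435,000

Total dependency ratio = (youth + elderly) / working-age × 100
50.0 = (139,963 + 77,504) / W × 100
⇒ 435,000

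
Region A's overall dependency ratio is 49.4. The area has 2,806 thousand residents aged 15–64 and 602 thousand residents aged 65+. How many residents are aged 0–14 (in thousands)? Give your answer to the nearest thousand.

Total dependency ratio = (youth + elderly) / working-age × 100
49.4 = (Y + 602) / 2,806 × 100
⇒ 784

Aged 0–14: 784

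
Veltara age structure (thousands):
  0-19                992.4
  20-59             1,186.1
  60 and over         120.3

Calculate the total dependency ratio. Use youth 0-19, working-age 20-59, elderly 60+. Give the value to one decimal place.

Total dependency ratio = (992.4 + 120.3) / 1,186.1 × 100 = 1,112.7 / 1,186.1 × 100 = 93.8

Total dependency ratio: 93.8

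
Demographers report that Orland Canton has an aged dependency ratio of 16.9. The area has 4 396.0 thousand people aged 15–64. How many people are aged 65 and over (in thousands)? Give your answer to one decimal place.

Old-age dependency ratio = elderly / working-age × 100
16.9 = E / 4 396.0 × 100
⇒ 742.9

Aged 65 and over: 742.9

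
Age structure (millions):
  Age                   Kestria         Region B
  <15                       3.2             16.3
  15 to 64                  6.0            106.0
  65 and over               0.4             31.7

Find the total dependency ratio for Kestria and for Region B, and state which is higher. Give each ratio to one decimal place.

Kestria: 60.0
Region B: 45.3
Higher: Kestria

Kestria: (3.2 + 0.4) / 6.0 × 100 = 3.6 / 6.0 × 100 = 60.0
Region B: (16.3 + 31.7) / 106.0 × 100 = 48.0 / 106.0 × 100 = 45.3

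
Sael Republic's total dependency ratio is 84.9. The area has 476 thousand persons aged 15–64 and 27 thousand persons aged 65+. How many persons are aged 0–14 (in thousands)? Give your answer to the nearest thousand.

Aged 0–14: 377

Total dependency ratio = (youth + elderly) / working-age × 100
84.9 = (Y + 27) / 476 × 100
⇒ 377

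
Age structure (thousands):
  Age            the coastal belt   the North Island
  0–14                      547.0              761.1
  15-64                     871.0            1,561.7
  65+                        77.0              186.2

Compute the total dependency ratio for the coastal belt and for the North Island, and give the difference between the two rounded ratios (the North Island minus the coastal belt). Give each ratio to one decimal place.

the coastal belt: 71.6
the North Island: 60.7
Difference: -10.9

the coastal belt: (547.0 + 77.0) / 871.0 × 100 = 624.0 / 871.0 × 100 = 71.6
the North Island: (761.1 + 186.2) / 1,561.7 × 100 = 947.3 / 1,561.7 × 100 = 60.7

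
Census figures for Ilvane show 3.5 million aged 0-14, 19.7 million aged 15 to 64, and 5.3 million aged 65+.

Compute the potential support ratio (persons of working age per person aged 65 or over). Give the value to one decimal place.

Potential support ratio: 3.7

Potential support ratio = 19.7 / 5.3 = 3.7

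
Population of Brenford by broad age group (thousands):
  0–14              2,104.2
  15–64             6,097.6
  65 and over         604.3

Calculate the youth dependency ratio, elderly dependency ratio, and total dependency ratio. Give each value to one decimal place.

Youth dependency ratio: 34.5
Old-age dependency ratio: 9.9
Total dependency ratio: 44.4

Youth dependency ratio = 2,104.2 / 6,097.6 × 100 = 34.5
Old-age dependency ratio = 604.3 / 6,097.6 × 100 = 9.9
Total dependency ratio = (2,104.2 + 604.3) / 6,097.6 × 100 = 2,708.5 / 6,097.6 × 100 = 44.4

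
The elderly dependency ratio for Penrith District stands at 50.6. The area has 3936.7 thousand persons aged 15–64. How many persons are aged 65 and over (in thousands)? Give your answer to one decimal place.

Aged 65 and over: 1992.0

Old-age dependency ratio = elderly / working-age × 100
50.6 = E / 3936.7 × 100
⇒ 1992.0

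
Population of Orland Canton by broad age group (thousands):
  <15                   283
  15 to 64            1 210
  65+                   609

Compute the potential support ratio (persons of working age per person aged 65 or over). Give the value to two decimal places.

Potential support ratio: 1.99

Potential support ratio = 1 210 / 609 = 1.99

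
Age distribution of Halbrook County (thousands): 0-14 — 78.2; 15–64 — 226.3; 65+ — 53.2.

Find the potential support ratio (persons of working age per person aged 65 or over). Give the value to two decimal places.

Potential support ratio = 226.3 / 53.2 = 4.25

Potential support ratio: 4.25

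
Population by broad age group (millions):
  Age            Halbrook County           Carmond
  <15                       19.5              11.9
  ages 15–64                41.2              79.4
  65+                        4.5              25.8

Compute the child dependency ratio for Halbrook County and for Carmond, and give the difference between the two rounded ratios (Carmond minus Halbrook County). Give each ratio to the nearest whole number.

Halbrook County: 47
Carmond: 15
Difference: -32

Halbrook County: 19.5 / 41.2 × 100 = 47
Carmond: 11.9 / 79.4 × 100 = 15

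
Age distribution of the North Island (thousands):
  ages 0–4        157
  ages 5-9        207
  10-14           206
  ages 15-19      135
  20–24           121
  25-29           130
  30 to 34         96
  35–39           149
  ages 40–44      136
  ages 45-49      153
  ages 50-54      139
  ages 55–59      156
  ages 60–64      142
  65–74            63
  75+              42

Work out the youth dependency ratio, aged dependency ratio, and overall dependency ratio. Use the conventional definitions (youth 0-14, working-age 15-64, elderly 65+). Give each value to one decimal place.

0–14: 157 + 207 + 206 = 570
15–64: 135 + 121 + 130 + 96 + 149 + 136 + 153 + 139 + 156 + 142 = 1,357
65+: 63 + 42 = 105
Youth dependency ratio = 570 / 1,357 × 100 = 42.0
Old-age dependency ratio = 105 / 1,357 × 100 = 7.7
Total dependency ratio = (570 + 105) / 1,357 × 100 = 675 / 1,357 × 100 = 49.7

Youth dependency ratio: 42.0
Old-age dependency ratio: 7.7
Total dependency ratio: 49.7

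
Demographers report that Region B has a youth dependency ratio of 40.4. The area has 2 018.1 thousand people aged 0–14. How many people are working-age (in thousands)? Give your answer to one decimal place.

Youth dependency ratio = youth / working-age × 100
40.4 = 2 018.1 / W × 100
⇒ 4 995.3

Working-age: 4 995.3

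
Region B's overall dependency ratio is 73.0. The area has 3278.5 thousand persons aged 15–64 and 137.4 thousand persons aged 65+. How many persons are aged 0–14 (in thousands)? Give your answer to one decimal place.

Total dependency ratio = (youth + elderly) / working-age × 100
73.0 = (Y + 137.4) / 3278.5 × 100
⇒ 2255.9

Aged 0–14: 2255.9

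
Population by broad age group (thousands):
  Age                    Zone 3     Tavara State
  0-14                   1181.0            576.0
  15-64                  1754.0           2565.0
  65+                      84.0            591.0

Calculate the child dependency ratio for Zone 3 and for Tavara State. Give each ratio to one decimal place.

Zone 3: 67.3
Tavara State: 22.5

Zone 3: 1181.0 / 1754.0 × 100 = 67.3
Tavara State: 576.0 / 2565.0 × 100 = 22.5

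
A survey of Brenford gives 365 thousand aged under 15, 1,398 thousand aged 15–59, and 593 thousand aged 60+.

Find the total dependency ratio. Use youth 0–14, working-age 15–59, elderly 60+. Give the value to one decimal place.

Total dependency ratio: 68.5

Total dependency ratio = (365 + 593) / 1,398 × 100 = 958 / 1,398 × 100 = 68.5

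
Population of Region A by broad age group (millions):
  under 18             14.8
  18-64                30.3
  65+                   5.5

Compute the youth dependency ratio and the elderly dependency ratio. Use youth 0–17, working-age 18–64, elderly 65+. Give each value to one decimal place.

Youth dependency ratio = 14.8 / 30.3 × 100 = 48.8
Old-age dependency ratio = 5.5 / 30.3 × 100 = 18.2

Youth dependency ratio: 48.8
Old-age dependency ratio: 18.2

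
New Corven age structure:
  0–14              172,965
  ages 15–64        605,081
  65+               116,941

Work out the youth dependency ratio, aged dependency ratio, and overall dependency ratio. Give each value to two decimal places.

Youth dependency ratio = 172,965 / 605,081 × 100 = 28.59
Old-age dependency ratio = 116,941 / 605,081 × 100 = 19.33
Total dependency ratio = (172,965 + 116,941) / 605,081 × 100 = 289,906 / 605,081 × 100 = 47.91

Youth dependency ratio: 28.59
Old-age dependency ratio: 19.33
Total dependency ratio: 47.91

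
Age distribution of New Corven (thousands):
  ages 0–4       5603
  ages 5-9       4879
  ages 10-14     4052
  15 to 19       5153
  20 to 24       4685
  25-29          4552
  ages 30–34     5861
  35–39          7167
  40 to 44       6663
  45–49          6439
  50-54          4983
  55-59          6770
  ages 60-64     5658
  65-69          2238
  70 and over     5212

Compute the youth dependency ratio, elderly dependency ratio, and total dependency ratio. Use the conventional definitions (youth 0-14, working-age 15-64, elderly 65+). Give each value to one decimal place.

Youth dependency ratio: 25.1
Old-age dependency ratio: 12.9
Total dependency ratio: 37.9

0–14: 5603 + 4879 + 4052 = 14534
15–64: 5153 + 4685 + 4552 + 5861 + 7167 + 6663 + 6439 + 4983 + 6770 + 5658 = 57931
65+: 2238 + 5212 = 7450
Youth dependency ratio = 14534 / 57931 × 100 = 25.1
Old-age dependency ratio = 7450 / 57931 × 100 = 12.9
Total dependency ratio = (14534 + 7450) / 57931 × 100 = 21984 / 57931 × 100 = 37.9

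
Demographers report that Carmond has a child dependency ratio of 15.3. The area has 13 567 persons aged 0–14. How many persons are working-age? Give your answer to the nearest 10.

Working-age: 88 670

Youth dependency ratio = youth / working-age × 100
15.3 = 13 567 / W × 100
⇒ 88 670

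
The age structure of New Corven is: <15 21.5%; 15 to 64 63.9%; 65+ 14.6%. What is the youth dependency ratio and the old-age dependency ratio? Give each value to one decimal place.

Youth dependency ratio = 21.5 / 63.9 × 100 = 33.6
Old-age dependency ratio = 14.6 / 63.9 × 100 = 22.8

Youth dependency ratio: 33.6
Old-age dependency ratio: 22.8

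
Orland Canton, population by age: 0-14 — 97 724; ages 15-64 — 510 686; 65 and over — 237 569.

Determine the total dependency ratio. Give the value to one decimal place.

Total dependency ratio = (97 724 + 237 569) / 510 686 × 100 = 335 293 / 510 686 × 100 = 65.7

Total dependency ratio: 65.7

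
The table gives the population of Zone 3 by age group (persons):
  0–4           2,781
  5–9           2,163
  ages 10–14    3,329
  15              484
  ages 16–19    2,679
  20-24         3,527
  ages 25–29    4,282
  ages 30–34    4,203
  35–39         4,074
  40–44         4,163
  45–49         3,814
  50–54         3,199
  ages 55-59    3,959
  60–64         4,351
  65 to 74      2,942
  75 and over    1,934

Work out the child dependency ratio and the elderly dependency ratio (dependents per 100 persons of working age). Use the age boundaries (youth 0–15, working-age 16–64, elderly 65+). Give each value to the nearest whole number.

Youth dependency ratio: 23
Old-age dependency ratio: 13

0–15: 2,781 + 2,163 + 3,329 + 484 = 8,757
16–64: 2,679 + 3,527 + 4,282 + 4,203 + 4,074 + 4,163 + 3,814 + 3,199 + 3,959 + 4,351 = 38,251
65+: 2,942 + 1,934 = 4,876
Youth dependency ratio = 8,757 / 38,251 × 100 = 23
Old-age dependency ratio = 4,876 / 38,251 × 100 = 13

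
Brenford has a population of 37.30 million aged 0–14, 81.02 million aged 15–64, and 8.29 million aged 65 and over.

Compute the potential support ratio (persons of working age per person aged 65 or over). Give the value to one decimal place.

Potential support ratio = 81.02 / 8.29 = 9.8

Potential support ratio: 9.8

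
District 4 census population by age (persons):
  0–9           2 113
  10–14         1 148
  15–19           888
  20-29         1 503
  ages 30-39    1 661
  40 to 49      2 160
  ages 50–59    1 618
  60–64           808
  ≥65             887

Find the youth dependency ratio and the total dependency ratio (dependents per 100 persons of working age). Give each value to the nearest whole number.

Youth dependency ratio: 38
Total dependency ratio: 48

0–14: 2 113 + 1 148 = 3 261
15–64: 888 + 1 503 + 1 661 + 2 160 + 1 618 + 808 = 8 638
65+: 887
Youth dependency ratio = 3 261 / 8 638 × 100 = 38
Total dependency ratio = (3 261 + 887) / 8 638 × 100 = 4 148 / 8 638 × 100 = 48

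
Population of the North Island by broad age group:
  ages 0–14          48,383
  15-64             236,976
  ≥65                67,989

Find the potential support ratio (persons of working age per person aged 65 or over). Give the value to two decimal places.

Potential support ratio: 3.49

Potential support ratio = 236,976 / 67,989 = 3.49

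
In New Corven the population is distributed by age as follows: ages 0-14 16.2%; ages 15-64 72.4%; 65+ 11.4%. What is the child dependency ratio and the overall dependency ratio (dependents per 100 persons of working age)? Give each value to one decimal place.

Youth dependency ratio: 22.4
Total dependency ratio: 38.1

Youth dependency ratio = 16.2 / 72.4 × 100 = 22.4
Total dependency ratio = (16.2 + 11.4) / 72.4 × 100 = 27.6 / 72.4 × 100 = 38.1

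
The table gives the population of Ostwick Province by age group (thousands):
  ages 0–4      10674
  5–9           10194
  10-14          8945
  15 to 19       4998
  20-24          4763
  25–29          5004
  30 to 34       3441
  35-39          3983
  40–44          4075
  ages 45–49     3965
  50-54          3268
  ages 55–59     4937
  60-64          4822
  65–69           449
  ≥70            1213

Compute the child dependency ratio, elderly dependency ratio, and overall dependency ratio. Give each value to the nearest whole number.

0–14: 10674 + 10194 + 8945 = 29813
15–64: 4998 + 4763 + 5004 + 3441 + 3983 + 4075 + 3965 + 3268 + 4937 + 4822 = 43256
65+: 449 + 1213 = 1662
Youth dependency ratio = 29813 / 43256 × 100 = 69
Old-age dependency ratio = 1662 / 43256 × 100 = 4
Total dependency ratio = (29813 + 1662) / 43256 × 100 = 31475 / 43256 × 100 = 73

Youth dependency ratio: 69
Old-age dependency ratio: 4
Total dependency ratio: 73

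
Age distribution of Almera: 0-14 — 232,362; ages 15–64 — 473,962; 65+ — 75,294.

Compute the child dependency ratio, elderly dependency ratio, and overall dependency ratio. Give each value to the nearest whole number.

Youth dependency ratio: 49
Old-age dependency ratio: 16
Total dependency ratio: 65

Youth dependency ratio = 232,362 / 473,962 × 100 = 49
Old-age dependency ratio = 75,294 / 473,962 × 100 = 16
Total dependency ratio = (232,362 + 75,294) / 473,962 × 100 = 307,656 / 473,962 × 100 = 65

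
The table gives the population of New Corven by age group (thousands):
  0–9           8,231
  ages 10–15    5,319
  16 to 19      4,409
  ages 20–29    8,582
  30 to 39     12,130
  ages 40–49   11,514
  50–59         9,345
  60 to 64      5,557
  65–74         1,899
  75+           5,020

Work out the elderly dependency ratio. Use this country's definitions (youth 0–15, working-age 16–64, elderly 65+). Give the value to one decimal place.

Old-age dependency ratio: 13.4

0–15: 8,231 + 5,319 = 13,550
16–64: 4,409 + 8,582 + 12,130 + 11,514 + 9,345 + 5,557 = 51,537
65+: 1,899 + 5,020 = 6,919
Old-age dependency ratio = 6,919 / 51,537 × 100 = 13.4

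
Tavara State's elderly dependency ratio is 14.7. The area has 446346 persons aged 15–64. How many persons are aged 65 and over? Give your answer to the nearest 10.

Old-age dependency ratio = elderly / working-age × 100
14.7 = E / 446346 × 100
⇒ 65610

Aged 65 and over: 65610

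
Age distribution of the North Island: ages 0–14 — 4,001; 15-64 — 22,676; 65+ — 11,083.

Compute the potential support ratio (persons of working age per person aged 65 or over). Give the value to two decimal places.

Potential support ratio = 22,676 / 11,083 = 2.05

Potential support ratio: 2.05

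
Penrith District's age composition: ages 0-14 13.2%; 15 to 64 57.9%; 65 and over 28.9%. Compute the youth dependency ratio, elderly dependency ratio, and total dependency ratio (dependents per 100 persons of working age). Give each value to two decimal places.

Youth dependency ratio: 22.80
Old-age dependency ratio: 49.91
Total dependency ratio: 72.71

Youth dependency ratio = 13.2 / 57.9 × 100 = 22.80
Old-age dependency ratio = 28.9 / 57.9 × 100 = 49.91
Total dependency ratio = (13.2 + 28.9) / 57.9 × 100 = 42.1 / 57.9 × 100 = 72.71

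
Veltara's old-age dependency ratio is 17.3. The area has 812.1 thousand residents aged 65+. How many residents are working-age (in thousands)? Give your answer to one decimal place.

Working-age: 4694.2

Old-age dependency ratio = elderly / working-age × 100
17.3 = 812.1 / W × 100
⇒ 4694.2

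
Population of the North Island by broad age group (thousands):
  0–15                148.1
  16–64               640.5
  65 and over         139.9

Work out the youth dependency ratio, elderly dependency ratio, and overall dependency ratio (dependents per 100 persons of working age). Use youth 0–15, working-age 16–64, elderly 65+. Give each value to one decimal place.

Youth dependency ratio: 23.1
Old-age dependency ratio: 21.8
Total dependency ratio: 45.0

Youth dependency ratio = 148.1 / 640.5 × 100 = 23.1
Old-age dependency ratio = 139.9 / 640.5 × 100 = 21.8
Total dependency ratio = (148.1 + 139.9) / 640.5 × 100 = 288.0 / 640.5 × 100 = 45.0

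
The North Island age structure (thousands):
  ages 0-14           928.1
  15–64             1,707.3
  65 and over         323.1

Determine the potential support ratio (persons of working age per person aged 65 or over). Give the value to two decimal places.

Potential support ratio: 5.28

Potential support ratio = 1,707.3 / 323.1 = 5.28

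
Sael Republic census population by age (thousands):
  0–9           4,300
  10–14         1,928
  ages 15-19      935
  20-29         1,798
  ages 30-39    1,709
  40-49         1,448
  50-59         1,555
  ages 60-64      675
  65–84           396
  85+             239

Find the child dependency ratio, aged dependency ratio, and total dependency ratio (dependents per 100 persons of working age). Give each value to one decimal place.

Youth dependency ratio: 76.7
Old-age dependency ratio: 7.8
Total dependency ratio: 84.5

0–14: 4,300 + 1,928 = 6,228
15–64: 935 + 1,798 + 1,709 + 1,448 + 1,555 + 675 = 8,120
65+: 396 + 239 = 635
Youth dependency ratio = 6,228 / 8,120 × 100 = 76.7
Old-age dependency ratio = 635 / 8,120 × 100 = 7.8
Total dependency ratio = (6,228 + 635) / 8,120 × 100 = 6,863 / 8,120 × 100 = 84.5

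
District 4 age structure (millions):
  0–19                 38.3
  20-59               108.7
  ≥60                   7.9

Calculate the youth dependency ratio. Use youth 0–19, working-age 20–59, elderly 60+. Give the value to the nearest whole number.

Youth dependency ratio: 35

Youth dependency ratio = 38.3 / 108.7 × 100 = 35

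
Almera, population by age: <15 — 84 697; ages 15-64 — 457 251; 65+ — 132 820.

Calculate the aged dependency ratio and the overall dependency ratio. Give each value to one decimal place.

Old-age dependency ratio: 29.0
Total dependency ratio: 47.6

Old-age dependency ratio = 132 820 / 457 251 × 100 = 29.0
Total dependency ratio = (84 697 + 132 820) / 457 251 × 100 = 217 517 / 457 251 × 100 = 47.6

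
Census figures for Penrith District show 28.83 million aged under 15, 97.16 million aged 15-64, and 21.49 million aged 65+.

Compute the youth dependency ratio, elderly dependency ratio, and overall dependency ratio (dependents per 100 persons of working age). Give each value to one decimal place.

Youth dependency ratio = 28.83 / 97.16 × 100 = 29.7
Old-age dependency ratio = 21.49 / 97.16 × 100 = 22.1
Total dependency ratio = (28.83 + 21.49) / 97.16 × 100 = 50.32 / 97.16 × 100 = 51.8

Youth dependency ratio: 29.7
Old-age dependency ratio: 22.1
Total dependency ratio: 51.8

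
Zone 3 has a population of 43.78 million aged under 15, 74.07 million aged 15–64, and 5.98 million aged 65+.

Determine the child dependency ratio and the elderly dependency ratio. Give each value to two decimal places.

Youth dependency ratio: 59.11
Old-age dependency ratio: 8.07

Youth dependency ratio = 43.78 / 74.07 × 100 = 59.11
Old-age dependency ratio = 5.98 / 74.07 × 100 = 8.07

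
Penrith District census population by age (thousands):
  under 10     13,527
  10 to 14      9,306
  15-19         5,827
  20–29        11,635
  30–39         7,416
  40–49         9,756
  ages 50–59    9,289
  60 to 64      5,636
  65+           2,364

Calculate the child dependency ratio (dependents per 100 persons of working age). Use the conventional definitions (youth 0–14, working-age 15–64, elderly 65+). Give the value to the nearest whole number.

Youth dependency ratio: 46

0–14: 13,527 + 9,306 = 22,833
15–64: 5,827 + 11,635 + 7,416 + 9,756 + 9,289 + 5,636 = 49,559
65+: 2,364
Youth dependency ratio = 22,833 / 49,559 × 100 = 46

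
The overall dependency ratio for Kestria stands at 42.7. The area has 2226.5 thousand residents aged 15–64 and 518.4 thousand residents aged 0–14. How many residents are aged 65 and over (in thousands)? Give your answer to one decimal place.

Total dependency ratio = (youth + elderly) / working-age × 100
42.7 = (518.4 + E) / 2226.5 × 100
⇒ 432.3

Aged 65 and over: 432.3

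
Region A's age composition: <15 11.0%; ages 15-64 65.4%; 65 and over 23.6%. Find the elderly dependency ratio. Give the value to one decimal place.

Old-age dependency ratio: 36.1

Old-age dependency ratio = 23.6 / 65.4 × 100 = 36.1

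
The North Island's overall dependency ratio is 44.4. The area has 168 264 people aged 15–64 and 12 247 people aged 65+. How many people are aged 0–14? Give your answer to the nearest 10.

Aged 0–14: 62 460

Total dependency ratio = (youth + elderly) / working-age × 100
44.4 = (Y + 12 247) / 168 264 × 100
⇒ 62 460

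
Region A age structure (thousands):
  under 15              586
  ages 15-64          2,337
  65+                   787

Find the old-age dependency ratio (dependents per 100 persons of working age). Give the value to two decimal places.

Old-age dependency ratio: 33.68

Old-age dependency ratio = 787 / 2,337 × 100 = 33.68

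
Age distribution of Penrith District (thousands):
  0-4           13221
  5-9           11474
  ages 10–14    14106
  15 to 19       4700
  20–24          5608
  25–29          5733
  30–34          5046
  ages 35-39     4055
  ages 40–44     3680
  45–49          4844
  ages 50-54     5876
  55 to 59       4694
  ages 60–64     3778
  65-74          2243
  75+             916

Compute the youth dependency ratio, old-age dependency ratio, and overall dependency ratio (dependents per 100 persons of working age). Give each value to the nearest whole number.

Youth dependency ratio: 81
Old-age dependency ratio: 7
Total dependency ratio: 87

0–14: 13221 + 11474 + 14106 = 38801
15–64: 4700 + 5608 + 5733 + 5046 + 4055 + 3680 + 4844 + 5876 + 4694 + 3778 = 48014
65+: 2243 + 916 = 3159
Youth dependency ratio = 38801 / 48014 × 100 = 81
Old-age dependency ratio = 3159 / 48014 × 100 = 7
Total dependency ratio = (38801 + 3159) / 48014 × 100 = 41960 / 48014 × 100 = 87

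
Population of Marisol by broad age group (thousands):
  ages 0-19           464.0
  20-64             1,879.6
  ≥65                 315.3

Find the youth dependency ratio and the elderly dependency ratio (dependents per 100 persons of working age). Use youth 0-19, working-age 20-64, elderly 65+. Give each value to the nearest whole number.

Youth dependency ratio: 25
Old-age dependency ratio: 17

Youth dependency ratio = 464.0 / 1,879.6 × 100 = 25
Old-age dependency ratio = 315.3 / 1,879.6 × 100 = 17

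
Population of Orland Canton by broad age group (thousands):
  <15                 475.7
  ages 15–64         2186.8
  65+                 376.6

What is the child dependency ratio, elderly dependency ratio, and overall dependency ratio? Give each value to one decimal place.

Youth dependency ratio: 21.8
Old-age dependency ratio: 17.2
Total dependency ratio: 39.0

Youth dependency ratio = 475.7 / 2186.8 × 100 = 21.8
Old-age dependency ratio = 376.6 / 2186.8 × 100 = 17.2
Total dependency ratio = (475.7 + 376.6) / 2186.8 × 100 = 852.3 / 2186.8 × 100 = 39.0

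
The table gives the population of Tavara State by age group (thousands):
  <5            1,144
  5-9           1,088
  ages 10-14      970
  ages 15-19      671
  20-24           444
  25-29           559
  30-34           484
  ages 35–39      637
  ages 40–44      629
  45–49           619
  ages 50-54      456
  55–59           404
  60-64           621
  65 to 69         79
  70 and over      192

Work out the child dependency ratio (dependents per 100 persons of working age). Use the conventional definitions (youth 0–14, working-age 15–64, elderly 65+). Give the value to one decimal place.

Youth dependency ratio: 58.0

0–14: 1,144 + 1,088 + 970 = 3,202
15–64: 671 + 444 + 559 + 484 + 637 + 629 + 619 + 456 + 404 + 621 = 5,524
65+: 79 + 192 = 271
Youth dependency ratio = 3,202 / 5,524 × 100 = 58.0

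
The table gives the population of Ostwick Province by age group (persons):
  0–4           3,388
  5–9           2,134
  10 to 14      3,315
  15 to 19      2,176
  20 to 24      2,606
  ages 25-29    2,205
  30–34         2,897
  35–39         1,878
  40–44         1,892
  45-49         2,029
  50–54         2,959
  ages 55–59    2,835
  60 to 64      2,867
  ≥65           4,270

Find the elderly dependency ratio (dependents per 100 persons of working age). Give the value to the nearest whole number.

Old-age dependency ratio: 18

0–14: 3,388 + 2,134 + 3,315 = 8,837
15–64: 2,176 + 2,606 + 2,205 + 2,897 + 1,878 + 1,892 + 2,029 + 2,959 + 2,835 + 2,867 = 24,344
65+: 4,270
Old-age dependency ratio = 4,270 / 24,344 × 100 = 18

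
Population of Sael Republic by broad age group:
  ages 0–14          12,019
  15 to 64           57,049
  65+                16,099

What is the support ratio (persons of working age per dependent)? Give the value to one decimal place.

Support ratio = 57,049 / (12,019 + 16,099) = 57,049 / 28,118 = 2.0

Support ratio: 2.0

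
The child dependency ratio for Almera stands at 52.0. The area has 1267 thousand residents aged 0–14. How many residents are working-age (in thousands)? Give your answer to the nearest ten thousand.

Working-age: 2440

Youth dependency ratio = youth / working-age × 100
52.0 = 1267 / W × 100
⇒ 2440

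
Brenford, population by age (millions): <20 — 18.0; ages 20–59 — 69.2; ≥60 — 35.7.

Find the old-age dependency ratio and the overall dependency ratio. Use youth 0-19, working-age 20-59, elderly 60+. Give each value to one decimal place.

Old-age dependency ratio: 51.6
Total dependency ratio: 77.6

Old-age dependency ratio = 35.7 / 69.2 × 100 = 51.6
Total dependency ratio = (18.0 + 35.7) / 69.2 × 100 = 53.7 / 69.2 × 100 = 77.6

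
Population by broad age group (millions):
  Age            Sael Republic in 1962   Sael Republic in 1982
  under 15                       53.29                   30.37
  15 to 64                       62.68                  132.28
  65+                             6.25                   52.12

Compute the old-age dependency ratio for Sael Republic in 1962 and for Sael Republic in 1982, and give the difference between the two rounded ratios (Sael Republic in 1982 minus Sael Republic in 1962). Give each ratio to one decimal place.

Sael Republic in 1962: 6.25 / 62.68 × 100 = 10.0
Sael Republic in 1982: 52.12 / 132.28 × 100 = 39.4

Sael Republic in 1962: 10.0
Sael Republic in 1982: 39.4
Difference: +29.4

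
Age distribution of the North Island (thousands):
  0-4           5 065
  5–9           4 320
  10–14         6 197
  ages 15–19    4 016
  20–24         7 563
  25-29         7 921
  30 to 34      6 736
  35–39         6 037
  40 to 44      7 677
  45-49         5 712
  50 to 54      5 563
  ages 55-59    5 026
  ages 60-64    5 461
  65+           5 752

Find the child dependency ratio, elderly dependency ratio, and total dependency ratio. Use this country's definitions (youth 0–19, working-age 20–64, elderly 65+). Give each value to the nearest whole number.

Youth dependency ratio: 34
Old-age dependency ratio: 10
Total dependency ratio: 44

0–19: 5 065 + 4 320 + 6 197 + 4 016 = 19 598
20–64: 7 563 + 7 921 + 6 736 + 6 037 + 7 677 + 5 712 + 5 563 + 5 026 + 5 461 = 57 696
65+: 5 752
Youth dependency ratio = 19 598 / 57 696 × 100 = 34
Old-age dependency ratio = 5 752 / 57 696 × 100 = 10
Total dependency ratio = (19 598 + 5 752) / 57 696 × 100 = 25 350 / 57 696 × 100 = 44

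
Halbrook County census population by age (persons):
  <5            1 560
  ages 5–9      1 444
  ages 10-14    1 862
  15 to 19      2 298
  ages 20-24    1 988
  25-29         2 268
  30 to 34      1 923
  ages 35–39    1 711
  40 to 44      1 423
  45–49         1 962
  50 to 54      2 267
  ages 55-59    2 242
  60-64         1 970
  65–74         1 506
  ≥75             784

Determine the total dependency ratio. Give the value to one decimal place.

Total dependency ratio: 35.7

0–14: 1 560 + 1 444 + 1 862 = 4 866
15–64: 2 298 + 1 988 + 2 268 + 1 923 + 1 711 + 1 423 + 1 962 + 2 267 + 2 242 + 1 970 = 20 052
65+: 1 506 + 784 = 2 290
Total dependency ratio = (4 866 + 2 290) / 20 052 × 100 = 7 156 / 20 052 × 100 = 35.7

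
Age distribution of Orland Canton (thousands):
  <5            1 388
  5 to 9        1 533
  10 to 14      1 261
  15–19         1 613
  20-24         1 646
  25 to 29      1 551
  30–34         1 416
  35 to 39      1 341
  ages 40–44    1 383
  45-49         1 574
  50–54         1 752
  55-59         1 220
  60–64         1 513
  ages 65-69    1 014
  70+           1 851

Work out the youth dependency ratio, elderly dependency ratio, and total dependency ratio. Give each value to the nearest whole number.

Youth dependency ratio: 28
Old-age dependency ratio: 19
Total dependency ratio: 47

0–14: 1 388 + 1 533 + 1 261 = 4 182
15–64: 1 613 + 1 646 + 1 551 + 1 416 + 1 341 + 1 383 + 1 574 + 1 752 + 1 220 + 1 513 = 15 009
65+: 1 014 + 1 851 = 2 865
Youth dependency ratio = 4 182 / 15 009 × 100 = 28
Old-age dependency ratio = 2 865 / 15 009 × 100 = 19
Total dependency ratio = (4 182 + 2 865) / 15 009 × 100 = 7 047 / 15 009 × 100 = 47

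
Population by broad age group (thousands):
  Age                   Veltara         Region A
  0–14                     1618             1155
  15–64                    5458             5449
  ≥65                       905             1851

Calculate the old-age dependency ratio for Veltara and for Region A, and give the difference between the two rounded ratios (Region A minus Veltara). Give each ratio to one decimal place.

Veltara: 905 / 5458 × 100 = 16.6
Region A: 1851 / 5449 × 100 = 34.0

Veltara: 16.6
Region A: 34.0
Difference: +17.4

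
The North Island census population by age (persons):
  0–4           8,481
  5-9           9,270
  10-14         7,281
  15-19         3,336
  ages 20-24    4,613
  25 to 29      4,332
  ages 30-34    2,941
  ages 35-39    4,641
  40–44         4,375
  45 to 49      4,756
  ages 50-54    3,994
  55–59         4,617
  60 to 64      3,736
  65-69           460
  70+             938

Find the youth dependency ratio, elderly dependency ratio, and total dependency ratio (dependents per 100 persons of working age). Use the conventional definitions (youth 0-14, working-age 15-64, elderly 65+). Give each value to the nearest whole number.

Youth dependency ratio: 61
Old-age dependency ratio: 3
Total dependency ratio: 64

0–14: 8,481 + 9,270 + 7,281 = 25,032
15–64: 3,336 + 4,613 + 4,332 + 2,941 + 4,641 + 4,375 + 4,756 + 3,994 + 4,617 + 3,736 = 41,341
65+: 460 + 938 = 1,398
Youth dependency ratio = 25,032 / 41,341 × 100 = 61
Old-age dependency ratio = 1,398 / 41,341 × 100 = 3
Total dependency ratio = (25,032 + 1,398) / 41,341 × 100 = 26,430 / 41,341 × 100 = 64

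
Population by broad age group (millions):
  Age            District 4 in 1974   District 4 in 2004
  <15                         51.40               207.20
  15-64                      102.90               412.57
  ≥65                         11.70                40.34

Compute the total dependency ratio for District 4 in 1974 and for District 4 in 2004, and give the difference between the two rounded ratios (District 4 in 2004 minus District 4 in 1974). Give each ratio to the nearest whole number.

District 4 in 1974: (51.40 + 11.70) / 102.90 × 100 = 63.10 / 102.90 × 100 = 61
District 4 in 2004: (207.20 + 40.34) / 412.57 × 100 = 247.54 / 412.57 × 100 = 60

District 4 in 1974: 61
District 4 in 2004: 60
Difference: -1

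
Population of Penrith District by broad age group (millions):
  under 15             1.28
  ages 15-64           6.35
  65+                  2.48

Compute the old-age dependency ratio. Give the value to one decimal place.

Old-age dependency ratio = 2.48 / 6.35 × 100 = 39.1

Old-age dependency ratio: 39.1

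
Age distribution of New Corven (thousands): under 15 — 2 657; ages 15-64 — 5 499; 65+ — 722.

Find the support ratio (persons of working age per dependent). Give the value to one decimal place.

Support ratio: 1.6

Support ratio = 5 499 / (2 657 + 722) = 5 499 / 3 379 = 1.6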